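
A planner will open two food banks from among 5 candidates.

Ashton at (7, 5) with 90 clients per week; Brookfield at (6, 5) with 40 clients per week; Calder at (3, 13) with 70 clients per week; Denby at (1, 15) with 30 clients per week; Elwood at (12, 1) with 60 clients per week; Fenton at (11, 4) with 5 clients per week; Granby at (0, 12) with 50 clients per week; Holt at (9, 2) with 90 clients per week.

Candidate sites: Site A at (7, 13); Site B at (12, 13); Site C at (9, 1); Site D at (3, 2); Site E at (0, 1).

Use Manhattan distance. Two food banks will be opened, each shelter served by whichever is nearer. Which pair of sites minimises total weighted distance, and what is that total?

{Site A, Site C}, total 2035

Evaluate every pair (each demand assigned to the nearer of the two):
  {Site A, Site C}: total = 2035
  {Site B, Site C}: total = 2785
  {Site C, Site D}: total = 2945
  {Site A, Site D}: total = 2980
  {Site C, Site E}: total = 3165
  {Site A, Site E}: total = 3685
  {Site B, Site D}: total = 3730
  {Site D, Site E}: total = 3830
  {Site A, Site B}: total = 3940
  {Site B, Site E}: total = 4630
Best pair: {Site A, Site C} with total 2035.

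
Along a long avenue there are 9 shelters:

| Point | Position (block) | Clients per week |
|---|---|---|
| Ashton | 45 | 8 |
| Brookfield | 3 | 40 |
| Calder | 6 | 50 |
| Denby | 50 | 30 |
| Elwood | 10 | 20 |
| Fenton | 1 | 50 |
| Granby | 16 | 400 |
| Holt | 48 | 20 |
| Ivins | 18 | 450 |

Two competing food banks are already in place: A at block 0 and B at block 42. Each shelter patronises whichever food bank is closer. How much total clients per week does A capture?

1010

The indifferent point is the midpoint (0+42)/2 = 21; shelters left of it (closer to A at 0) go to A, those right go to B.
  Fenton at 1 (w=50) → A
  Brookfield at 3 (w=40) → A
  Calder at 6 (w=50) → A
  Elwood at 10 (w=20) → A
  Granby at 16 (w=400) → A
  Ivins at 18 (w=450) → A
  Ashton at 45 (w=8) → B
  Holt at 48 (w=20) → B
  Denby at 50 (w=30) → B
A captures 1010; B captures 58.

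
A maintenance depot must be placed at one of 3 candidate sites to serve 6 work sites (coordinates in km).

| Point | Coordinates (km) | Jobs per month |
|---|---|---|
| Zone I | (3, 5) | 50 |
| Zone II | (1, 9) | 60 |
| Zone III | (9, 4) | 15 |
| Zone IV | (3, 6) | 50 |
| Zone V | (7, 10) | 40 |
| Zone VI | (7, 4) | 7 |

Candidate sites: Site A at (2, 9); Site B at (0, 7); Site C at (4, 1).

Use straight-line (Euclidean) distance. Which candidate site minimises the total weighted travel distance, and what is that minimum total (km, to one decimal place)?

Site A, total 806.8 km

Total weighted distance at each candidate:
  Site A (2, 9): total = 806.8
  Site B (0, 7): total = 972.8
  Site C (4, 1): total = 1470.4
Minimum is at Site A with total 806.8 km.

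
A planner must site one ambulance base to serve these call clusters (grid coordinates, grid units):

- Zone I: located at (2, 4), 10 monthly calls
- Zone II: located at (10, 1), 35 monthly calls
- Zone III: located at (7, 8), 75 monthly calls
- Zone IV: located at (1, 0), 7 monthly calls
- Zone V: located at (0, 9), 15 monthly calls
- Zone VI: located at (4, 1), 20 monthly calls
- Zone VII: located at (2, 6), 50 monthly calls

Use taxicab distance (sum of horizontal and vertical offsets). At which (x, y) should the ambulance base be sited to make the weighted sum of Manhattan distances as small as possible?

Manhattan distance separates: Σwᵢ(|x−xᵢ|+|y−yᵢ|) = Σwᵢ|x−xᵢ| + Σwᵢ|y−yᵢ|, so x and y are optimised independently as 1-D weighted medians.
Total weight W = 212; half = 106.
x-coordinate, sorted with cumulative weight:
  x=0 (Zone V, w=15) cum 15
  x=1 (Zone IV, w=7) cum 22
  x=2 (Zone I, w=10) cum 32
  x=2 (Zone VII, w=50) cum 82
  x=4 (Zone VI, w=20) cum 102
  x=7 (Zone III, w=75) cum 177  ← median
  x=10 (Zone II, w=35) cum 212
⇒ x* = 7
y-coordinate, sorted with cumulative weight:
  y=0 (Zone IV, w=7) cum 7
  y=1 (Zone II, w=35) cum 42
  y=1 (Zone VI, w=20) cum 62
  y=4 (Zone I, w=10) cum 72
  y=6 (Zone VII, w=50) cum 122  ← median
  y=8 (Zone III, w=75) cum 197
  y=9 (Zone V, w=15) cum 212
⇒ y* = 6

(7, 6)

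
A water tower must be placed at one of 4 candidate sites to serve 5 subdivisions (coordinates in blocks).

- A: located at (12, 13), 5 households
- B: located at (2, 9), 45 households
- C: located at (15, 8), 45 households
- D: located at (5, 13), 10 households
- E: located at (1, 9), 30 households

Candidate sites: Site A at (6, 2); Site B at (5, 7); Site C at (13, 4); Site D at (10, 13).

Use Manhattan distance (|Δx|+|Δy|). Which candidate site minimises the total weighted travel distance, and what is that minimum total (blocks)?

Site B, total 1025 blocks

Total weighted distance at each candidate:
  Site A (6, 2): total = 1735
  Site B (5, 7): total = 1025
  Site C (13, 4): total = 1720
  Site D (10, 13): total = 1440
Minimum is at Site B with total 1025 blocks.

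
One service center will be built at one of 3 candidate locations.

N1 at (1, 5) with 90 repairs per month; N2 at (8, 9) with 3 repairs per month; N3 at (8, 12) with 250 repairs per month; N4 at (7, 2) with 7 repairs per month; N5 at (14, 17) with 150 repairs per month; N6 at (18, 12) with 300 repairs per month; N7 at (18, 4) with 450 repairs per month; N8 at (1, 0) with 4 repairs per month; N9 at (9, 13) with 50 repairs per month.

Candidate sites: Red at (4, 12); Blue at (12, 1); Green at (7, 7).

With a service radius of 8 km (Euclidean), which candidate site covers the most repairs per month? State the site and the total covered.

Blue, covering 457

Coverage radius r = 8 km; a point is covered iff (Δx)²+(Δy)² ≤ 8² = 64.
  Red (4, 12): covers {N1, N2, N3, N9} → 393
  Blue (12, 1): covers {N4, N7} → 457
  Green (7, 7): covers {N1, N2, N3, N4, N9} → 400
Maximum coverage at Blue: 457 repairs per month.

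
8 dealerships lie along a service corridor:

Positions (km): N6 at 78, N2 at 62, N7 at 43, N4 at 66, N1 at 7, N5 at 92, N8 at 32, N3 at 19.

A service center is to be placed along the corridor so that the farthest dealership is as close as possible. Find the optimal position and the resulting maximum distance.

The 1-center on a line is the midpoint of the two extreme points: leftmost at 7, rightmost at 92.
Optimal location = (7 + 92)/2 = 49.5; maximum distance = (92 − 7)/2 = 42.5.

location 49.5, max distance 42.5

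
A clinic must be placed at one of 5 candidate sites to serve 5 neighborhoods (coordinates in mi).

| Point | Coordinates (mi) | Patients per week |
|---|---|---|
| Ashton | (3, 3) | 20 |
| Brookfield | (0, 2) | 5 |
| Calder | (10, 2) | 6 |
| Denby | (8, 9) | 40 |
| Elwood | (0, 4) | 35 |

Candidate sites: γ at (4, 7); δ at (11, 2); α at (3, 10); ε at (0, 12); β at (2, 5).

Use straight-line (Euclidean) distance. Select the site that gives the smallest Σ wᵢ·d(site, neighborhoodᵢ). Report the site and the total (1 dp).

Total weighted distance at each candidate:
  γ (4, 7): total = 515.2
  δ (11, 2): total = 918.2
  α (3, 10): total = 685.2
  ε (0, 12): total = 946.3
  β (2, 5): total = 480.7
Minimum is at β with total 480.7 mi.

β, total 480.7 mi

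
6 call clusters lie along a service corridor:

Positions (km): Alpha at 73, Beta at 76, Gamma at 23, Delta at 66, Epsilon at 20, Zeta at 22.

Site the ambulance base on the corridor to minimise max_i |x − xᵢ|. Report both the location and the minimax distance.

location 48, max distance 28

The 1-center on a line is the midpoint of the two extreme points: leftmost at 20, rightmost at 76.
Optimal location = (20 + 76)/2 = 48; maximum distance = (76 − 20)/2 = 28.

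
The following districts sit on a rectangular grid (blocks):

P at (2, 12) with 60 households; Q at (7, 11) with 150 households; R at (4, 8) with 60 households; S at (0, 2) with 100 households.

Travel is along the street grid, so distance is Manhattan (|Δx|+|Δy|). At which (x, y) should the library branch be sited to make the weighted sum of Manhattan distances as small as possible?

(4, 11)

Manhattan distance separates: Σwᵢ(|x−xᵢ|+|y−yᵢ|) = Σwᵢ|x−xᵢ| + Σwᵢ|y−yᵢ|, so x and y are optimised independently as 1-D weighted medians.
Total weight W = 370; half = 185.
x-coordinate, sorted with cumulative weight:
  x=0 (S, w=100) cum 100
  x=2 (P, w=60) cum 160
  x=4 (R, w=60) cum 220  ← median
  x=7 (Q, w=150) cum 370
⇒ x* = 4
y-coordinate, sorted with cumulative weight:
  y=2 (S, w=100) cum 100
  y=8 (R, w=60) cum 160
  y=11 (Q, w=150) cum 310  ← median
  y=12 (P, w=60) cum 370
⇒ y* = 11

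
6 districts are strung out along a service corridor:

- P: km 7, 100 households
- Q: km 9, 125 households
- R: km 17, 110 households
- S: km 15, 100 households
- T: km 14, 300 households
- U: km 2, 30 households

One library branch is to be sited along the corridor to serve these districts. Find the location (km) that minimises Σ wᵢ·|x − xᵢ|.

For a sum of weighted absolute distances on a line, the optimum is the weighted median (not the mean). Total weight W = 765; half-weight = 382.5.
Sort by position and accumulate weight:
  km 2 (U, w=30) → cum 30
  km 7 (P, w=100) → cum 130
  km 9 (Q, w=125) → cum 255
  km 14 (T, w=300) → cum 555  ≥ 382.5 → median here
  km 15 (S, w=100) → cum 655
  km 17 (R, w=110) → cum 765
Optimal location: km 14.

x = 14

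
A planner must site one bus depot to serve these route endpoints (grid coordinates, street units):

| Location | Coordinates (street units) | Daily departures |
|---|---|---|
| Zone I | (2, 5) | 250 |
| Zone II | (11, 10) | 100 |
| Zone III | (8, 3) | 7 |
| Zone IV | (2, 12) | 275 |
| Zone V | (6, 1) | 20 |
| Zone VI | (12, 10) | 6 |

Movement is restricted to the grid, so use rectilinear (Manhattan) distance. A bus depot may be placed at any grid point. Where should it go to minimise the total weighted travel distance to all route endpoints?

Manhattan distance separates: Σwᵢ(|x−xᵢ|+|y−yᵢ|) = Σwᵢ|x−xᵢ| + Σwᵢ|y−yᵢ|, so x and y are optimised independently as 1-D weighted medians.
Total weight W = 658; half = 329.
x-coordinate, sorted with cumulative weight:
  x=2 (Zone I, w=250) cum 250
  x=2 (Zone IV, w=275) cum 525  ← median
  x=6 (Zone V, w=20) cum 545
  x=8 (Zone III, w=7) cum 552
  x=11 (Zone II, w=100) cum 652
  x=12 (Zone VI, w=6) cum 658
⇒ x* = 2
y-coordinate, sorted with cumulative weight:
  y=1 (Zone V, w=20) cum 20
  y=3 (Zone III, w=7) cum 27
  y=5 (Zone I, w=250) cum 277
  y=10 (Zone II, w=100) cum 377  ← median
  y=10 (Zone VI, w=6) cum 383
  y=12 (Zone IV, w=275) cum 658
⇒ y* = 10

(2, 10)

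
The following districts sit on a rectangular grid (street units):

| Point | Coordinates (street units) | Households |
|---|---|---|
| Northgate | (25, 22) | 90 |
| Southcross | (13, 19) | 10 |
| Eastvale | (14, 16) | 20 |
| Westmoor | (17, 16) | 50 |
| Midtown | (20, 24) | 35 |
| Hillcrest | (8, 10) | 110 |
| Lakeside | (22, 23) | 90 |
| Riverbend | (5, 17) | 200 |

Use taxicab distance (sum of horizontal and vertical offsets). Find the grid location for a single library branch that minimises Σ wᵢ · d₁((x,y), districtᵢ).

Manhattan distance separates: Σwᵢ(|x−xᵢ|+|y−yᵢ|) = Σwᵢ|x−xᵢ| + Σwᵢ|y−yᵢ|, so x and y are optimised independently as 1-D weighted medians.
Total weight W = 605; half = 302.5.
x-coordinate, sorted with cumulative weight:
  x=5 (Riverbend, w=200) cum 200
  x=8 (Hillcrest, w=110) cum 310  ← median
  x=13 (Southcross, w=10) cum 320
  x=14 (Eastvale, w=20) cum 340
  x=17 (Westmoor, w=50) cum 390
  x=20 (Midtown, w=35) cum 425
  x=22 (Lakeside, w=90) cum 515
  x=25 (Northgate, w=90) cum 605
⇒ x* = 8
y-coordinate, sorted with cumulative weight:
  y=10 (Hillcrest, w=110) cum 110
  y=16 (Eastvale, w=20) cum 130
  y=16 (Westmoor, w=50) cum 180
  y=17 (Riverbend, w=200) cum 380  ← median
  y=19 (Southcross, w=10) cum 390
  y=22 (Northgate, w=90) cum 480
  y=23 (Lakeside, w=90) cum 570
  y=24 (Midtown, w=35) cum 605
⇒ y* = 17

(8, 17)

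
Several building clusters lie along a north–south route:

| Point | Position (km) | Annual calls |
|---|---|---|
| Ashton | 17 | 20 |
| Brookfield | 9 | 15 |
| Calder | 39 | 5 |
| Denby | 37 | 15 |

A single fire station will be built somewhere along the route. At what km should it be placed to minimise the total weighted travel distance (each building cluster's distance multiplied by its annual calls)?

x = 17

For a sum of weighted absolute distances on a line, the optimum is the weighted median (not the mean). Total weight W = 55; half-weight = 27.5.
Sort by position and accumulate weight:
  km 9 (Brookfield, w=15) → cum 15
  km 17 (Ashton, w=20) → cum 35  ≥ 27.5 → median here
  km 37 (Denby, w=15) → cum 50
  km 39 (Calder, w=5) → cum 55
Optimal location: km 17.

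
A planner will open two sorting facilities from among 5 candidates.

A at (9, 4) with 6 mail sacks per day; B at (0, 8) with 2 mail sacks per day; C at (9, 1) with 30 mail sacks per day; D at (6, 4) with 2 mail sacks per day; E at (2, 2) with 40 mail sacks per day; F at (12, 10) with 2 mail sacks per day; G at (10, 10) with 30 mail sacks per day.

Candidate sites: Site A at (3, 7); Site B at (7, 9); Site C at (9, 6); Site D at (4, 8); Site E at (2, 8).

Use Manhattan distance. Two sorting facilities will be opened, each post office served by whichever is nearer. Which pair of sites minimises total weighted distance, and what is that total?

{Site C, Site E}, total 580

Evaluate every pair (each demand assigned to the nearer of the two):
  {Site C, Site E}: total = 580
  {Site A, Site C}: total = 584
  {Site C, Site D}: total = 664
  {Site B, Site E}: total = 730
  {Site A, Site B}: total = 734
  {Site B, Site C}: total = 760
  {Site B, Site D}: total = 814
  {Site D, Site E}: total = 930
  {Site A, Site D}: total = 934
  {Site A, Site E}: total = 994
Best pair: {Site C, Site E} with total 580.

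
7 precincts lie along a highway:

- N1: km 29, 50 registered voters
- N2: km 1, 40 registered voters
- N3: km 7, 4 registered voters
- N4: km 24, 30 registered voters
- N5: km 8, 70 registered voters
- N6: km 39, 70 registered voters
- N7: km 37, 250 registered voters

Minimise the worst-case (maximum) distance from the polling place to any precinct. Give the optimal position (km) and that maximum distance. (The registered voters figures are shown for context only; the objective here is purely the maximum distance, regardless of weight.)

The 1-center on a line is the midpoint of the two extreme points: leftmost at 1, rightmost at 39.
Optimal location = (1 + 39)/2 = 20; maximum distance = (39 − 1)/2 = 19.

location 20, max distance 19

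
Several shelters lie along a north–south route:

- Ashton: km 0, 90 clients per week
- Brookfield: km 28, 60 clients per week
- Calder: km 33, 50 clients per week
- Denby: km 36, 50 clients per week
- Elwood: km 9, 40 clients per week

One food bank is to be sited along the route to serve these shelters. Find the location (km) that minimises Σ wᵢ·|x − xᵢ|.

For a sum of weighted absolute distances on a line, the optimum is the weighted median (not the mean). Total weight W = 290; half-weight = 145.
Sort by position and accumulate weight:
  km 0 (Ashton, w=90) → cum 90
  km 9 (Elwood, w=40) → cum 130
  km 28 (Brookfield, w=60) → cum 190  ≥ 145 → median here
  km 33 (Calder, w=50) → cum 240
  km 36 (Denby, w=50) → cum 290
Optimal location: km 28.

x = 28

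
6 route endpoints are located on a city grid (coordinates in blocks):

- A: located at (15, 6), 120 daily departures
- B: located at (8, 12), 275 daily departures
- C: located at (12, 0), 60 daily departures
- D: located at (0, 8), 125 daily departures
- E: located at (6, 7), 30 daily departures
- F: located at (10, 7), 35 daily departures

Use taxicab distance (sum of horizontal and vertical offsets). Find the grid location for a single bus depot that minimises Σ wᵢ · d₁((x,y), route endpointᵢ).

Manhattan distance separates: Σwᵢ(|x−xᵢ|+|y−yᵢ|) = Σwᵢ|x−xᵢ| + Σwᵢ|y−yᵢ|, so x and y are optimised independently as 1-D weighted medians.
Total weight W = 645; half = 322.5.
x-coordinate, sorted with cumulative weight:
  x=0 (D, w=125) cum 125
  x=6 (E, w=30) cum 155
  x=8 (B, w=275) cum 430  ← median
  x=10 (F, w=35) cum 465
  x=12 (C, w=60) cum 525
  x=15 (A, w=120) cum 645
⇒ x* = 8
y-coordinate, sorted with cumulative weight:
  y=0 (C, w=60) cum 60
  y=6 (A, w=120) cum 180
  y=7 (E, w=30) cum 210
  y=7 (F, w=35) cum 245
  y=8 (D, w=125) cum 370  ← median
  y=12 (B, w=275) cum 645
⇒ y* = 8

(8, 8)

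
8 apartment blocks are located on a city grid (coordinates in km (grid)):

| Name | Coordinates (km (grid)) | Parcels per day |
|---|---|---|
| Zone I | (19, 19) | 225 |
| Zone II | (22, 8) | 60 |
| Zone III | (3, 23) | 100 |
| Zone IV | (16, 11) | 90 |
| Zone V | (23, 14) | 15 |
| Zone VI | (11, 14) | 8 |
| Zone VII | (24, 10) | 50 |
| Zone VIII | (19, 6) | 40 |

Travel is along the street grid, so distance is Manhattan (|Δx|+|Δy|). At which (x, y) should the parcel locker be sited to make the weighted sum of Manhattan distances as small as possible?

(19, 19)

Manhattan distance separates: Σwᵢ(|x−xᵢ|+|y−yᵢ|) = Σwᵢ|x−xᵢ| + Σwᵢ|y−yᵢ|, so x and y are optimised independently as 1-D weighted medians.
Total weight W = 588; half = 294.
x-coordinate, sorted with cumulative weight:
  x=3 (Zone III, w=100) cum 100
  x=11 (Zone VI, w=8) cum 108
  x=16 (Zone IV, w=90) cum 198
  x=19 (Zone I, w=225) cum 423  ← median
  x=19 (Zone VIII, w=40) cum 463
  x=22 (Zone II, w=60) cum 523
  x=23 (Zone V, w=15) cum 538
  x=24 (Zone VII, w=50) cum 588
⇒ x* = 19
y-coordinate, sorted with cumulative weight:
  y=6 (Zone VIII, w=40) cum 40
  y=8 (Zone II, w=60) cum 100
  y=10 (Zone VII, w=50) cum 150
  y=11 (Zone IV, w=90) cum 240
  y=14 (Zone V, w=15) cum 255
  y=14 (Zone VI, w=8) cum 263
  y=19 (Zone I, w=225) cum 488  ← median
  y=23 (Zone III, w=100) cum 588
⇒ y* = 19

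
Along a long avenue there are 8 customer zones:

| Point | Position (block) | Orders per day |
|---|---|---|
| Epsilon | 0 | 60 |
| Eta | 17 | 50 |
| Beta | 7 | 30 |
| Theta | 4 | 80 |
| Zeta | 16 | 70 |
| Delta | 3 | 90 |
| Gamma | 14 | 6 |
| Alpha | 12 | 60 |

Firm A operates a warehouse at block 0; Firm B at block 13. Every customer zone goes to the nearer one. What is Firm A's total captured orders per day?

The indifferent point is the midpoint (0+13)/2 = 6.5; customer zones left of it (closer to Firm A at 0) go to Firm A, those right go to Firm B.
  Epsilon at 0 (w=60) → Firm A
  Delta at 3 (w=90) → Firm A
  Theta at 4 (w=80) → Firm A
  Beta at 7 (w=30) → Firm B
  Alpha at 12 (w=60) → Firm B
  Gamma at 14 (w=6) → Firm B
  Zeta at 16 (w=70) → Firm B
  Eta at 17 (w=50) → Firm B
Firm A captures 230; Firm B captures 216.

230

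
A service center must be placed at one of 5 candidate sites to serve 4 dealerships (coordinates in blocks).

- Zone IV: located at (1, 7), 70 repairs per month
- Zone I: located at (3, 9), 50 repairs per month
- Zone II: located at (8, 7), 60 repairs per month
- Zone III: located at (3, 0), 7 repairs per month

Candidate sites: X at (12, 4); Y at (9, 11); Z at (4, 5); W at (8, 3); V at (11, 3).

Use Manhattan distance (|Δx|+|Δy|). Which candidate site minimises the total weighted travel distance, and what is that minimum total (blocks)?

Total weighted distance at each candidate:
  X (12, 4): total = 2191
  Y (9, 11): total = 1659
  Z (4, 5): total = 1002
  W (8, 3): total = 1616
  V (11, 3): total = 2177
Minimum is at Z with total 1002 blocks.

Z, total 1002 blocks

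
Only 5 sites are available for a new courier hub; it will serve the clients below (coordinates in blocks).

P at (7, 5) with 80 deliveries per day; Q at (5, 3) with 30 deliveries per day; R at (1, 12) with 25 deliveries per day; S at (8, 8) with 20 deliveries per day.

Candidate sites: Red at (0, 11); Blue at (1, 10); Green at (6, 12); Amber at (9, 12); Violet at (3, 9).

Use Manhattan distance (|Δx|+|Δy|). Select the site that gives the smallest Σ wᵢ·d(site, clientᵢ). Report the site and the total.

Violet, total 1125 blocks

Total weighted distance at each candidate:
  Red (0, 11): total = 1700
  Blue (1, 10): total = 1440
  Green (6, 12): total = 1185
  Amber (9, 12): total = 1410
  Violet (3, 9): total = 1125
Minimum is at Violet with total 1125 blocks.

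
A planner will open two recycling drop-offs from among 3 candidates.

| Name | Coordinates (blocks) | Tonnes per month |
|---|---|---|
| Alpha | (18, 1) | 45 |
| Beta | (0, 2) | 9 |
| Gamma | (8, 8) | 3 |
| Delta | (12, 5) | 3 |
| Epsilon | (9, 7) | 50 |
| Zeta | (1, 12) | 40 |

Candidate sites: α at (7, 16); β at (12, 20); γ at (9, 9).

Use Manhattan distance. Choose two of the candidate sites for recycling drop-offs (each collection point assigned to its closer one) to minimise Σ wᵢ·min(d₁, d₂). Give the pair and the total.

Evaluate every pair (each demand assigned to the nearer of the two):
  {α, γ}: total = 1436
  {β, γ}: total = 1476
  {α, β}: total = 2336
Best pair: {α, γ} with total 1436.

{α, γ}, total 1436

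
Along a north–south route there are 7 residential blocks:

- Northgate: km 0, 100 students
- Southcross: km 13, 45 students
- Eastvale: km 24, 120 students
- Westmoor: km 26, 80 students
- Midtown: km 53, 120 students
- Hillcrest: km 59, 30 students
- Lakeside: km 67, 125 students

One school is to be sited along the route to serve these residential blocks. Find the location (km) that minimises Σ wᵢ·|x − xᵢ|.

For a sum of weighted absolute distances on a line, the optimum is the weighted median (not the mean). Total weight W = 620; half-weight = 310.
Sort by position and accumulate weight:
  km 0 (Northgate, w=100) → cum 100
  km 13 (Southcross, w=45) → cum 145
  km 24 (Eastvale, w=120) → cum 265
  km 26 (Westmoor, w=80) → cum 345  ≥ 310 → median here
  km 53 (Midtown, w=120) → cum 465
  km 59 (Hillcrest, w=30) → cum 495
  km 67 (Lakeside, w=125) → cum 620
Optimal location: km 26.

x = 26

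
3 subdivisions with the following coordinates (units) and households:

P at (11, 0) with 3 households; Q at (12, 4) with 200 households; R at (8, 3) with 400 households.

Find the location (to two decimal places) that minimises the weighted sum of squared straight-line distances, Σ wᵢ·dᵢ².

The minimiser of Σwᵢ‖p−pᵢ‖² is the weighted centroid p* = (Σwᵢpᵢ)/(Σwᵢ).
Σwᵢ = 603.
Σwᵢxᵢ = 3·11 + 200·12 + 400·8 = 5633.
Σwᵢyᵢ = 3·0 + 200·4 + 400·3 = 2000.
x* = 5633/603 = 9.34, y* = 2000/603 = 3.32.

(9.34, 3.32)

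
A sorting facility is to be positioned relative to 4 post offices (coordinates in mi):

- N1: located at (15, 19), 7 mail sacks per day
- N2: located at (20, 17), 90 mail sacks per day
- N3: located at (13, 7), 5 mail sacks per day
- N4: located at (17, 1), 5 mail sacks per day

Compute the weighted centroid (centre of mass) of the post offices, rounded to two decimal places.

(19.21, 15.92)

The minimiser of Σwᵢ‖p−pᵢ‖² is the weighted centroid p* = (Σwᵢpᵢ)/(Σwᵢ).
Σwᵢ = 107.
Σwᵢxᵢ = 7·15 + 90·20 + 5·13 + 5·17 = 2055.
Σwᵢyᵢ = 7·19 + 90·17 + 5·7 + 5·1 = 1703.
x* = 2055/107 = 19.21, y* = 1703/107 = 15.92.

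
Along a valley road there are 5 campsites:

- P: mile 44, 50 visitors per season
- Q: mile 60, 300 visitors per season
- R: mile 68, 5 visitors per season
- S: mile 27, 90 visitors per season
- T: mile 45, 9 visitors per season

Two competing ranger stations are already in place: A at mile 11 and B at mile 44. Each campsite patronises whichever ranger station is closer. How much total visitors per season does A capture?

The indifferent point is the midpoint (11+44)/2 = 27.5; campsites left of it (closer to A at 11) go to A, those right go to B.
  S at 27 (w=90) → A
  P at 44 (w=50) → B
  T at 45 (w=9) → B
  Q at 60 (w=300) → B
  R at 68 (w=5) → B
A captures 90; B captures 364.

90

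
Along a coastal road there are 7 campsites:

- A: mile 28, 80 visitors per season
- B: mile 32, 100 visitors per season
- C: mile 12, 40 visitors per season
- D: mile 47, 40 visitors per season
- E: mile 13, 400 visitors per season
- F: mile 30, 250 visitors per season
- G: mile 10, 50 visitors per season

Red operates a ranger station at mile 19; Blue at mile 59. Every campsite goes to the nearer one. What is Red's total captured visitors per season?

920

The indifferent point is the midpoint (19+59)/2 = 39; campsites left of it (closer to Red at 19) go to Red, those right go to Blue.
  G at 10 (w=50) → Red
  C at 12 (w=40) → Red
  E at 13 (w=400) → Red
  A at 28 (w=80) → Red
  F at 30 (w=250) → Red
  B at 32 (w=100) → Red
  D at 47 (w=40) → Blue
Red captures 920; Blue captures 40.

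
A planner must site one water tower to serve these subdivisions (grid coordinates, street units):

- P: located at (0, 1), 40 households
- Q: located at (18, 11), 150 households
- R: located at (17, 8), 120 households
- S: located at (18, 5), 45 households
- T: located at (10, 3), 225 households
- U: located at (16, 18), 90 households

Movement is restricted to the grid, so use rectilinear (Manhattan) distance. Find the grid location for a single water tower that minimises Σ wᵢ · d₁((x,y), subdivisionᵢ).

(16, 8)

Manhattan distance separates: Σwᵢ(|x−xᵢ|+|y−yᵢ|) = Σwᵢ|x−xᵢ| + Σwᵢ|y−yᵢ|, so x and y are optimised independently as 1-D weighted medians.
Total weight W = 670; half = 335.
x-coordinate, sorted with cumulative weight:
  x=0 (P, w=40) cum 40
  x=10 (T, w=225) cum 265
  x=16 (U, w=90) cum 355  ← median
  x=17 (R, w=120) cum 475
  x=18 (Q, w=150) cum 625
  x=18 (S, w=45) cum 670
⇒ x* = 16
y-coordinate, sorted with cumulative weight:
  y=1 (P, w=40) cum 40
  y=3 (T, w=225) cum 265
  y=5 (S, w=45) cum 310
  y=8 (R, w=120) cum 430  ← median
  y=11 (Q, w=150) cum 580
  y=18 (U, w=90) cum 670
⇒ y* = 8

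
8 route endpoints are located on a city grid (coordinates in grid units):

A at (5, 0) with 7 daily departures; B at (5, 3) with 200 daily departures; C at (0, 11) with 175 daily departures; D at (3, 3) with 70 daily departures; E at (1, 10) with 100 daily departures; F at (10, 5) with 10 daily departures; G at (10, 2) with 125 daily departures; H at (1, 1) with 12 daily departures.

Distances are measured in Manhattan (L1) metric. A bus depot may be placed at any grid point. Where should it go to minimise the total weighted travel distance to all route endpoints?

(3, 3)

Manhattan distance separates: Σwᵢ(|x−xᵢ|+|y−yᵢ|) = Σwᵢ|x−xᵢ| + Σwᵢ|y−yᵢ|, so x and y are optimised independently as 1-D weighted medians.
Total weight W = 699; half = 349.5.
x-coordinate, sorted with cumulative weight:
  x=0 (C, w=175) cum 175
  x=1 (E, w=100) cum 275
  x=1 (H, w=12) cum 287
  x=3 (D, w=70) cum 357  ← median
  x=5 (A, w=7) cum 364
  x=5 (B, w=200) cum 564
  x=10 (F, w=10) cum 574
  x=10 (G, w=125) cum 699
⇒ x* = 3
y-coordinate, sorted with cumulative weight:
  y=0 (A, w=7) cum 7
  y=1 (H, w=12) cum 19
  y=2 (G, w=125) cum 144
  y=3 (B, w=200) cum 344
  y=3 (D, w=70) cum 414  ← median
  y=5 (F, w=10) cum 424
  y=10 (E, w=100) cum 524
  y=11 (C, w=175) cum 699
⇒ y* = 3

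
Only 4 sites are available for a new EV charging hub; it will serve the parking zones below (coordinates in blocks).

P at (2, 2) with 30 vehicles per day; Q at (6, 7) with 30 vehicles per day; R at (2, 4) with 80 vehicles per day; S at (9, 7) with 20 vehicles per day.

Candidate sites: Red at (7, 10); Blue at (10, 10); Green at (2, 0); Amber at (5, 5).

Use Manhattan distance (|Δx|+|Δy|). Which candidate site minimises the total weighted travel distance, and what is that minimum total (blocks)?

Total weighted distance at each candidate:
  Red (7, 10): total = 1490
  Blue (10, 10): total = 1890
  Green (2, 0): total = 990
  Amber (5, 5): total = 710
Minimum is at Amber with total 710 blocks.

Amber, total 710 blocks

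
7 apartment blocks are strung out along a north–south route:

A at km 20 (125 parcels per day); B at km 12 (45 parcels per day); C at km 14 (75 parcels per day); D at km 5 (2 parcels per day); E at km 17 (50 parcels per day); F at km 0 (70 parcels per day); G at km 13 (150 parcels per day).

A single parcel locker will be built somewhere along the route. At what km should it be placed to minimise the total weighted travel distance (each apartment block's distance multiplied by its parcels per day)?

x = 13

For a sum of weighted absolute distances on a line, the optimum is the weighted median (not the mean). Total weight W = 517; half-weight = 258.5.
Sort by position and accumulate weight:
  km 0 (F, w=70) → cum 70
  km 5 (D, w=2) → cum 72
  km 12 (B, w=45) → cum 117
  km 13 (G, w=150) → cum 267  ≥ 258.5 → median here
  km 14 (C, w=75) → cum 342
  km 17 (E, w=50) → cum 392
  km 20 (A, w=125) → cum 517
Optimal location: km 13.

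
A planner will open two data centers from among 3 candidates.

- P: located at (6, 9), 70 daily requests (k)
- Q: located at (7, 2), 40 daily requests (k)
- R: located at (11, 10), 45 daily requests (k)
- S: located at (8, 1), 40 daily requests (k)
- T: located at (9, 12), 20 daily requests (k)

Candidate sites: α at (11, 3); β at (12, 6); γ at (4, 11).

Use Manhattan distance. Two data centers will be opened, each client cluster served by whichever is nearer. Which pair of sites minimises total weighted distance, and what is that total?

Evaluate every pair (each demand assigned to the nearer of the two):
  {α, γ}: total = 1115
  {β, γ}: total = 1345
  {α, β}: total = 1435
Best pair: {α, γ} with total 1115.

{α, γ}, total 1115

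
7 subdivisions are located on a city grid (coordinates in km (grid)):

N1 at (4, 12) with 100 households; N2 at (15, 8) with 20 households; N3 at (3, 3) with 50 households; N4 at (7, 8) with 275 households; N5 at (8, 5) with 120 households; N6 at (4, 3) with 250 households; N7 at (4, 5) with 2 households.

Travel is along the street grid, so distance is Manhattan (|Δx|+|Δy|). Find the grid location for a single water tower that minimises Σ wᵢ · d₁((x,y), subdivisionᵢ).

Manhattan distance separates: Σwᵢ(|x−xᵢ|+|y−yᵢ|) = Σwᵢ|x−xᵢ| + Σwᵢ|y−yᵢ|, so x and y are optimised independently as 1-D weighted medians.
Total weight W = 817; half = 408.5.
x-coordinate, sorted with cumulative weight:
  x=3 (N3, w=50) cum 50
  x=4 (N1, w=100) cum 150
  x=4 (N6, w=250) cum 400
  x=4 (N7, w=2) cum 402
  x=7 (N4, w=275) cum 677  ← median
  x=8 (N5, w=120) cum 797
  x=15 (N2, w=20) cum 817
⇒ x* = 7
y-coordinate, sorted with cumulative weight:
  y=3 (N3, w=50) cum 50
  y=3 (N6, w=250) cum 300
  y=5 (N5, w=120) cum 420  ← median
  y=5 (N7, w=2) cum 422
  y=8 (N2, w=20) cum 442
  y=8 (N4, w=275) cum 717
  y=12 (N1, w=100) cum 817
⇒ y* = 5

(7, 5)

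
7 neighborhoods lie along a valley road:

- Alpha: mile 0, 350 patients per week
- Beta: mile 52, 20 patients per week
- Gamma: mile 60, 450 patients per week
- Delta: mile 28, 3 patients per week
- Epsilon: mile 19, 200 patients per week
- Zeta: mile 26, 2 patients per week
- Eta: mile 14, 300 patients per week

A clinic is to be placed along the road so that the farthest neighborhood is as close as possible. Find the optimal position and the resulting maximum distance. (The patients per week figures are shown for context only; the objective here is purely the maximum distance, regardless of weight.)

The 1-center on a line is the midpoint of the two extreme points: leftmost at 0, rightmost at 60.
Optimal location = (0 + 60)/2 = 30; maximum distance = (60 − 0)/2 = 30.

location 30, max distance 30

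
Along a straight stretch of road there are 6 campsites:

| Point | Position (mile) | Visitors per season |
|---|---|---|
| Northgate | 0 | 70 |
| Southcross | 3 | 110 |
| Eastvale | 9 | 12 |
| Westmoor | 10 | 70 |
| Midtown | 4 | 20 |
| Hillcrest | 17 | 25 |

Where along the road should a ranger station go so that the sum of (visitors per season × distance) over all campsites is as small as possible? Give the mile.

For a sum of weighted absolute distances on a line, the optimum is the weighted median (not the mean). Total weight W = 307; half-weight = 153.5.
Sort by position and accumulate weight:
  mile 0 (Northgate, w=70) → cum 70
  mile 3 (Southcross, w=110) → cum 180  ≥ 153.5 → median here
  mile 4 (Midtown, w=20) → cum 200
  mile 9 (Eastvale, w=12) → cum 212
  mile 10 (Westmoor, w=70) → cum 282
  mile 17 (Hillcrest, w=25) → cum 307
Optimal location: mile 3.

x = 3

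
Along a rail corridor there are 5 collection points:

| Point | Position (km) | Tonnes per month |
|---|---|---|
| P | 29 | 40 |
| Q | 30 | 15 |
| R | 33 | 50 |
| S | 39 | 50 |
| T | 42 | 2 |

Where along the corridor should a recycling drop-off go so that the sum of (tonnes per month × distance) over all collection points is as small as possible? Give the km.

x = 33

For a sum of weighted absolute distances on a line, the optimum is the weighted median (not the mean). Total weight W = 157; half-weight = 78.5.
Sort by position and accumulate weight:
  km 29 (P, w=40) → cum 40
  km 30 (Q, w=15) → cum 55
  km 33 (R, w=50) → cum 105  ≥ 78.5 → median here
  km 39 (S, w=50) → cum 155
  km 42 (T, w=2) → cum 157
Optimal location: km 33.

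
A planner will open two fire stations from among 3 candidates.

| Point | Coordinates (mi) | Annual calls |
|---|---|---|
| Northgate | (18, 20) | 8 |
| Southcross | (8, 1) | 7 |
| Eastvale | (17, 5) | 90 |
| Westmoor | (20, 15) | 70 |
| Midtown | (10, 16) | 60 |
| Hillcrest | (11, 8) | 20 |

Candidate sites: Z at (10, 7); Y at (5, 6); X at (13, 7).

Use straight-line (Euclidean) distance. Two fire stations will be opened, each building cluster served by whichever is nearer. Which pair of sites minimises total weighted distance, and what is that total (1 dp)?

{Z, X}, total 1870.6

Evaluate every pair (each demand assigned to the nearer of the two):
  {Z, X}: total = 1870.6
  {Y, X}: total = 1912.8
  {Z, Y}: total = 2282.9
Best pair: {Z, X} with total 1870.6.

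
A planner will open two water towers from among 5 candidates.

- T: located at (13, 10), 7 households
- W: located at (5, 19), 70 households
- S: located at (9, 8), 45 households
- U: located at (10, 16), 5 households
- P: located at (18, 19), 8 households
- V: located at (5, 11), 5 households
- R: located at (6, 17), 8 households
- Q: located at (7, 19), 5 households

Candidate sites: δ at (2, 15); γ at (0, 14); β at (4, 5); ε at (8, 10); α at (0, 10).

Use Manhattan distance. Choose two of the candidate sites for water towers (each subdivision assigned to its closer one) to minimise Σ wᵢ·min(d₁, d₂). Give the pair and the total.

Evaluate every pair (each demand assigned to the nearer of the two):
  {δ, ε}: total = 965
  {γ, ε}: total = 1204
  {δ, β}: total = 1281
  {β, ε}: total = 1344
  {ε, α}: total = 1344
  {δ, α}: total = 1404
  {δ, γ}: total = 1565
  {γ, β}: total = 1569
  {γ, α}: total = 1692
  {β, α}: total = 1941
Best pair: {δ, ε} with total 965.

{δ, ε}, total 965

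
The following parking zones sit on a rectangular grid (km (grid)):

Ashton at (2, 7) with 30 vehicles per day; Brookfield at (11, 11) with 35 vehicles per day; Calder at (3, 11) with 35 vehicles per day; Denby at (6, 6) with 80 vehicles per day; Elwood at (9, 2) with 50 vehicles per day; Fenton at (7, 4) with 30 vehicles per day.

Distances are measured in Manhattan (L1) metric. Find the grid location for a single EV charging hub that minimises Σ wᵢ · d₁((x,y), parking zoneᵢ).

(6, 6)

Manhattan distance separates: Σwᵢ(|x−xᵢ|+|y−yᵢ|) = Σwᵢ|x−xᵢ| + Σwᵢ|y−yᵢ|, so x and y are optimised independently as 1-D weighted medians.
Total weight W = 260; half = 130.
x-coordinate, sorted with cumulative weight:
  x=2 (Ashton, w=30) cum 30
  x=3 (Calder, w=35) cum 65
  x=6 (Denby, w=80) cum 145  ← median
  x=7 (Fenton, w=30) cum 175
  x=9 (Elwood, w=50) cum 225
  x=11 (Brookfield, w=35) cum 260
⇒ x* = 6
y-coordinate, sorted with cumulative weight:
  y=2 (Elwood, w=50) cum 50
  y=4 (Fenton, w=30) cum 80
  y=6 (Denby, w=80) cum 160  ← median
  y=7 (Ashton, w=30) cum 190
  y=11 (Brookfield, w=35) cum 225
  y=11 (Calder, w=35) cum 260
⇒ y* = 6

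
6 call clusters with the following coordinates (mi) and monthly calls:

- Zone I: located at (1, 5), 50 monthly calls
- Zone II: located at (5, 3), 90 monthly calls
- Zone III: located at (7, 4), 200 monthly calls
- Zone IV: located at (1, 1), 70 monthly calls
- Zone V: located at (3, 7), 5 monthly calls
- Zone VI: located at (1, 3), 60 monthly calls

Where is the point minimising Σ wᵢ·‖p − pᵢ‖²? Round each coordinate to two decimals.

(4.31, 3.38)

The minimiser of Σwᵢ‖p−pᵢ‖² is the weighted centroid p* = (Σwᵢpᵢ)/(Σwᵢ).
Σwᵢ = 475.
Σwᵢxᵢ = 50·1 + 90·5 + 200·7 + 70·1 + 5·3 + 60·1 = 2045.
Σwᵢyᵢ = 50·5 + 90·3 + 200·4 + 70·1 + 5·7 + 60·3 = 1605.
x* = 2045/475 = 4.31, y* = 1605/475 = 3.38.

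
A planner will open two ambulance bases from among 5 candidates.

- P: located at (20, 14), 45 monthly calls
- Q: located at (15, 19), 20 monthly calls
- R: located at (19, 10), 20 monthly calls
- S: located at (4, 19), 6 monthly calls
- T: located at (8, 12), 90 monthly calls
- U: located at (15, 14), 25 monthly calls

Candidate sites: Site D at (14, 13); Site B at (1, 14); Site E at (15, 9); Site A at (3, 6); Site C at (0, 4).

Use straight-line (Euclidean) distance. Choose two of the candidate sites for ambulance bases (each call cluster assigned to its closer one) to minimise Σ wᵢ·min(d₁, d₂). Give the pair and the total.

{Site D, Site B}, total 1129.8

Evaluate every pair (each demand assigned to the nearer of the two):
  {Site D, Site B}: total = 1129.8
  {Site D, Site E}: total = 1130.6
  {Site D, Site A}: total = 1164.8
  {Site D, Site C}: total = 1164.8
  {Site B, Site E}: total = 1415.9
  {Site E, Site A}: total = 1489.3
  {Site E, Site C}: total = 1500.3
  {Site B, Site A}: total = 2512.8
  {Site B, Site C}: total = 2561.3
  {Site A, Site C}: total = 2670.9
Best pair: {Site D, Site B} with total 1129.8.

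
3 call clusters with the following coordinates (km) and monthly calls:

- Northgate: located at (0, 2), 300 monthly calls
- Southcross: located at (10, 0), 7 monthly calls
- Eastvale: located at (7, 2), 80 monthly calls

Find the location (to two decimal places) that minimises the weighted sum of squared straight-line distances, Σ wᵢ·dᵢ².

(1.63, 1.96)

The minimiser of Σwᵢ‖p−pᵢ‖² is the weighted centroid p* = (Σwᵢpᵢ)/(Σwᵢ).
Σwᵢ = 387.
Σwᵢxᵢ = 300·0 + 7·10 + 80·7 = 630.
Σwᵢyᵢ = 300·2 + 7·0 + 80·2 = 760.
x* = 630/387 = 1.63, y* = 760/387 = 1.96.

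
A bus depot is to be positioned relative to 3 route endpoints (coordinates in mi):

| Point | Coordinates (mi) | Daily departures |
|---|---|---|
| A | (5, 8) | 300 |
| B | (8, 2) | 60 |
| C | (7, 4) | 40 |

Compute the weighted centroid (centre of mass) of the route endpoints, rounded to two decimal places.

The minimiser of Σwᵢ‖p−pᵢ‖² is the weighted centroid p* = (Σwᵢpᵢ)/(Σwᵢ).
Σwᵢ = 400.
Σwᵢxᵢ = 300·5 + 60·8 + 40·7 = 2260.
Σwᵢyᵢ = 300·8 + 60·2 + 40·4 = 2680.
x* = 2260/400 = 5.65, y* = 2680/400 = 6.70.

(5.65, 6.70)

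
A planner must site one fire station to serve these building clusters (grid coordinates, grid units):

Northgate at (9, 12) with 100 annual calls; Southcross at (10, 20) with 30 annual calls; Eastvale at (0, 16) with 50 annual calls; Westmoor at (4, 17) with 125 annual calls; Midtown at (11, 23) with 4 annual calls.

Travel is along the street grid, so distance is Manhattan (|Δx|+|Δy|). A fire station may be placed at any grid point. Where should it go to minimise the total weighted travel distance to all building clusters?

(4, 17)

Manhattan distance separates: Σwᵢ(|x−xᵢ|+|y−yᵢ|) = Σwᵢ|x−xᵢ| + Σwᵢ|y−yᵢ|, so x and y are optimised independently as 1-D weighted medians.
Total weight W = 309; half = 154.5.
x-coordinate, sorted with cumulative weight:
  x=0 (Eastvale, w=50) cum 50
  x=4 (Westmoor, w=125) cum 175  ← median
  x=9 (Northgate, w=100) cum 275
  x=10 (Southcross, w=30) cum 305
  x=11 (Midtown, w=4) cum 309
⇒ x* = 4
y-coordinate, sorted with cumulative weight:
  y=12 (Northgate, w=100) cum 100
  y=16 (Eastvale, w=50) cum 150
  y=17 (Westmoor, w=125) cum 275  ← median
  y=20 (Southcross, w=30) cum 305
  y=23 (Midtown, w=4) cum 309
⇒ y* = 17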